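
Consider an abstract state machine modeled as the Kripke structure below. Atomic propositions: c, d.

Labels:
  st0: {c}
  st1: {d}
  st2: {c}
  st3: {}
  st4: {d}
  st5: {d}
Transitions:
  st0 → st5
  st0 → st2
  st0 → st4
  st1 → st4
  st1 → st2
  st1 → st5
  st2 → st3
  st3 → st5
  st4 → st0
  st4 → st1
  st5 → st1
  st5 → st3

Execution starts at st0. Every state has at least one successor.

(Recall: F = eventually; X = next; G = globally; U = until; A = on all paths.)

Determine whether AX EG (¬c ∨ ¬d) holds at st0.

States satisfying EG (¬c ∨ ¬d): {st0, st1, st2, st3, st4, st5}.
States satisfying AX EG (¬c ∨ ¬d): {st0, st1, st2, st3, st4, st5}.
st0 ∈ Sat(AX EG (¬c ∨ ¬d)).

Satisfied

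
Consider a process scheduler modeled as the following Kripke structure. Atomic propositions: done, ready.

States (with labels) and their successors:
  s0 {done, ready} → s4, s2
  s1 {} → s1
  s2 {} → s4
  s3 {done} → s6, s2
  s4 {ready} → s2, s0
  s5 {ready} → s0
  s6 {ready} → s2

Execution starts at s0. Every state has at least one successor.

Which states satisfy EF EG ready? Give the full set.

{s0, s2, s3, s4, s5, s6}

States satisfying EG ready: {s0, s4, s5}.
States satisfying EF EG ready: {s0, s2, s3, s4, s5, s6}.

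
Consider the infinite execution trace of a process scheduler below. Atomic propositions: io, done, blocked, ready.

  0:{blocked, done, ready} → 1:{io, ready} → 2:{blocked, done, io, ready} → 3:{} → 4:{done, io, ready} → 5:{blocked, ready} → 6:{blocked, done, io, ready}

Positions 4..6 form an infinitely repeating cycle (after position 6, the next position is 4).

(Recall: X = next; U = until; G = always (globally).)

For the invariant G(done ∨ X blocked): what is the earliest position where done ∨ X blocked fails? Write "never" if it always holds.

3

Check done ∨ X blocked at each position in order: 0 ✓, 1 ✓, 2 ✓.
At position 3 the labels are {} and the next position 4 has {done, io, ready}, so done ∨ X blocked is false there. This is the first violation.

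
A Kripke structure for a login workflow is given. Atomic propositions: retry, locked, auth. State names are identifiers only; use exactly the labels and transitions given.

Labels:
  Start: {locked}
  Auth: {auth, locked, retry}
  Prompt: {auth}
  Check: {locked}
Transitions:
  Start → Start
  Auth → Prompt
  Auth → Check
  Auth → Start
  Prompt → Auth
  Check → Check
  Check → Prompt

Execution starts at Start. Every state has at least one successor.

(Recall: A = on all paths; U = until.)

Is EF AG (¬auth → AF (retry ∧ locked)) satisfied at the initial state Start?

Does not hold

States satisfying AG (¬auth → AF (retry ∧ locked)): ∅.
States satisfying EF AG (¬auth → AF (retry ∧ locked)): ∅.
No suitable path/successor from Start witnesses the formula.
Start ∉ Sat(EF AG (¬auth → AF (retry ∧ locked))).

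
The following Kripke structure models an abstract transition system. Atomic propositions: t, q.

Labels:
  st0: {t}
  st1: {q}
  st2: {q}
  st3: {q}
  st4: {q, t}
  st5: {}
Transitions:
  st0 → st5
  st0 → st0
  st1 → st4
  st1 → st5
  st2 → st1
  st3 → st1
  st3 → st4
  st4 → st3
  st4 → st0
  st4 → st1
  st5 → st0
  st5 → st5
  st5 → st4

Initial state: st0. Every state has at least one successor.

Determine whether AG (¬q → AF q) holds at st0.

No

States satisfying ¬q → AF q: {st1, st2, st3, st4}.
States satisfying AG (¬q → AF q): ∅.
st0 is reachable from st0 and violates ¬q → AF q, so AG fails at st0.
st0 ∉ Sat(AG (¬q → AF q)).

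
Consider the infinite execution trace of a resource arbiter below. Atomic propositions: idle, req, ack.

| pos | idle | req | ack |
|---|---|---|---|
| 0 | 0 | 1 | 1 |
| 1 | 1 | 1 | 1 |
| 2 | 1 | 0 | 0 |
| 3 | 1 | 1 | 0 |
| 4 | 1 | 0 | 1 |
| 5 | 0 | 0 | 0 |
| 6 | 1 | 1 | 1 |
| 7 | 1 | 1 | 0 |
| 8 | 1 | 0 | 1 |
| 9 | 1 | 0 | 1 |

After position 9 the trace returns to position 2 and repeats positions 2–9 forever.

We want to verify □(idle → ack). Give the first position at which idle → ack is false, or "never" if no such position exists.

Check idle → ack at each position in order: 0 ✓, 1 ✓.
At position 2 the labels are {idle}, so idle → ack is false there. This is the first violation.

2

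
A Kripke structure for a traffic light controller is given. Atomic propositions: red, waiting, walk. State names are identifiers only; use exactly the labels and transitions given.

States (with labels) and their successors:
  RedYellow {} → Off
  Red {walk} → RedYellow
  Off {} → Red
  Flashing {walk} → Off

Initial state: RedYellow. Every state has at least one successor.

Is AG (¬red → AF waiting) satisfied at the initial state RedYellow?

States satisfying ¬red → AF waiting: ∅.
States satisfying AG (¬red → AF waiting): ∅.
Off is reachable from RedYellow and violates ¬red → AF waiting, so AG fails at RedYellow.
RedYellow ∉ Sat(AG (¬red → AF waiting)).

No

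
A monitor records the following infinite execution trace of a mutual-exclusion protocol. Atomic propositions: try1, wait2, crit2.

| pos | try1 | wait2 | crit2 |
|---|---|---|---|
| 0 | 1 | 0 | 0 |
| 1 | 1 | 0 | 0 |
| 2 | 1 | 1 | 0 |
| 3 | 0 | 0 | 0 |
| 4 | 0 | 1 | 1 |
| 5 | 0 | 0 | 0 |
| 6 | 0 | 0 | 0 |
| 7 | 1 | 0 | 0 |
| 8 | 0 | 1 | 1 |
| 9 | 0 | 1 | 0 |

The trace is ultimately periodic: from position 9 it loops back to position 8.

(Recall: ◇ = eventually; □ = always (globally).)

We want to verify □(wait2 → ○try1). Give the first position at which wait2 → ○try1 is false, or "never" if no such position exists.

Check wait2 → ○try1 at each position in order: 0 ✓, 1 ✓.
At position 2 the labels are {try1, wait2} and the next position 3 has {}, so wait2 → ○try1 is false there. This is the first violation.

2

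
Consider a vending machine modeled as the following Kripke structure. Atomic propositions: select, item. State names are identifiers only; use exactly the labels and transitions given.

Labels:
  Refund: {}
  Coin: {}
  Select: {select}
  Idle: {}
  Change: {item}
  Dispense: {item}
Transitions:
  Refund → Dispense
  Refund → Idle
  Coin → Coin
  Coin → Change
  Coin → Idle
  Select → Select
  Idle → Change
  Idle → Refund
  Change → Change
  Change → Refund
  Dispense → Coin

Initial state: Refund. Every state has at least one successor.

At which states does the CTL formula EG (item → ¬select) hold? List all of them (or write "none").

{Refund, Coin, Select, Idle, Change, Dispense}

States satisfying item → ¬select: {Refund, Coin, Select, Idle, Change, Dispense}.
States satisfying EG (item → ¬select): {Refund, Coin, Select, Idle, Change, Dispense}.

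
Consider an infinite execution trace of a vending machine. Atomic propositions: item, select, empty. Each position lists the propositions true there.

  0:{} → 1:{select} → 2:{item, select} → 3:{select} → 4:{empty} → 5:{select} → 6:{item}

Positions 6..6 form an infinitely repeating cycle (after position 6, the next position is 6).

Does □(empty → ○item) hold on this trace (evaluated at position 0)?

Violated

empty → ○item must hold at every position from 0 onward. It fails at position 4, so □(empty → ○item) is false.
Positions where empty holds: 4.
Check ○item at each: 4→fails.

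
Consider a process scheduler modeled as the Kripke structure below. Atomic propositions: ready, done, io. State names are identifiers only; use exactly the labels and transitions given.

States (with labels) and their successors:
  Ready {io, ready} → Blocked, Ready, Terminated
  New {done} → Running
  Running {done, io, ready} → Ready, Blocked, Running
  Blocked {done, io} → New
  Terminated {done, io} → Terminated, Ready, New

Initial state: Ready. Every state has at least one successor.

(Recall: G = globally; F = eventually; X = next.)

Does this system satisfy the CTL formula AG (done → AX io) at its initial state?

Does not hold

States satisfying done → AX io: {Ready, New, Running}.
States satisfying AG (done → AX io): ∅.
Blocked is reachable from Ready and violates done → AX io, so AG fails at Ready.
Ready ∉ Sat(AG (done → AX io)).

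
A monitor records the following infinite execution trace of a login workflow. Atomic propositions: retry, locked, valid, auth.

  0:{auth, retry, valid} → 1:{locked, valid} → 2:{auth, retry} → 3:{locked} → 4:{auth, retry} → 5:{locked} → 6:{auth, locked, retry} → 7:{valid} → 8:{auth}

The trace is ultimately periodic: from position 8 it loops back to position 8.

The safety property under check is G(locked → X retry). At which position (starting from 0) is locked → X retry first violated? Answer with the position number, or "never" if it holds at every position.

6

Check locked → X retry at each position in order: 0 ✓, 1 ✓, 2 ✓, 3 ✓, 4 ✓, 5 ✓.
At position 6 the labels are {auth, locked, retry} and the next position 7 has {valid}, so locked → X retry is false there. This is the first violation.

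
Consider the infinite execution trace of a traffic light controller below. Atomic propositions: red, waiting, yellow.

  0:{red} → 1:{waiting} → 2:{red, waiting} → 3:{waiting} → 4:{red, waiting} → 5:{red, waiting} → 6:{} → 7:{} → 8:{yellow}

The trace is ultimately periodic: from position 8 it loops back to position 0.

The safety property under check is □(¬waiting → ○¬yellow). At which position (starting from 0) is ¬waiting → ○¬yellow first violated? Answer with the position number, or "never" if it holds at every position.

Check ¬waiting → ○¬yellow at each position in order: 0 ✓, 1 ✓, 2 ✓, 3 ✓, 4 ✓, 5 ✓, 6 ✓.
At position 7 the labels are {} and the next position 8 has {yellow}, so ¬waiting → ○¬yellow is false there. This is the first violation.

7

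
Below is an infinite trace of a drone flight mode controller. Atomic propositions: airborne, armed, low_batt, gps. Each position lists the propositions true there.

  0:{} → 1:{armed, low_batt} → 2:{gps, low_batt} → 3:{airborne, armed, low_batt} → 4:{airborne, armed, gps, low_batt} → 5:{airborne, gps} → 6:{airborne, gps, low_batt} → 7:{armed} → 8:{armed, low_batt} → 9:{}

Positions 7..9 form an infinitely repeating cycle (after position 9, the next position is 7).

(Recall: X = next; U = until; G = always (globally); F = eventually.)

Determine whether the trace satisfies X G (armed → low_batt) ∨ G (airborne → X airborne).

Does not hold

The position after 0 is 1; G (armed → low_batt) is false there.
airborne → X airborne must hold at every position from 0 onward. It fails at position 6, so G (airborne → X airborne) is false.
Positions where airborne holds: 3, 4, 5, 6.
Check X airborne at each: 3→ok, 4→ok, 5→ok, 6→fails.
At position 0: X G (armed → low_batt) is false; G (airborne → X airborne) is false; so X G (armed → low_batt) ∨ G (airborne → X airborne) is false.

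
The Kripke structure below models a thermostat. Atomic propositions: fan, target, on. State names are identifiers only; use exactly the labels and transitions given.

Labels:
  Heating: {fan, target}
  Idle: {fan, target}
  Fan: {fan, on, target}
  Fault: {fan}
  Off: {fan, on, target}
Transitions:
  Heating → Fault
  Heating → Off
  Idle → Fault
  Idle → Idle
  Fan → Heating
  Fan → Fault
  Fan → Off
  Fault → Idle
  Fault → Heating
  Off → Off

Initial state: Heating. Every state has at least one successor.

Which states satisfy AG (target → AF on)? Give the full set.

{Off}

States satisfying target → AF on: {Fan, Fault, Off}.
States satisfying AG (target → AF on): {Off}.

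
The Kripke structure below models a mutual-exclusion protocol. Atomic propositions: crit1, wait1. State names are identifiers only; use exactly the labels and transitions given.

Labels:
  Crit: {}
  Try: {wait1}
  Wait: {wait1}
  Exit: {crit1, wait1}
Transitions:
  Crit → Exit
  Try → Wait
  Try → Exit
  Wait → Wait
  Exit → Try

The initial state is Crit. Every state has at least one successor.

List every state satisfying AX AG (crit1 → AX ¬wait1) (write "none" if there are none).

{Wait}

States satisfying AG (crit1 → AX ¬wait1): {Wait}.
States satisfying AX AG (crit1 → AX ¬wait1): {Wait}.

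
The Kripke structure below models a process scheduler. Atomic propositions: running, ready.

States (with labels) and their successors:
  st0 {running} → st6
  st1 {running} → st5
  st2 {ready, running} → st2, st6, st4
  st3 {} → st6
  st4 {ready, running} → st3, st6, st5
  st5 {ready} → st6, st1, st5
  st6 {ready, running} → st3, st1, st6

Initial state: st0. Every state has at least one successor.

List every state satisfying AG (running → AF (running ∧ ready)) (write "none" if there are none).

none

States satisfying running → AF (running ∧ ready): {st0, st2, st3, st4, st5, st6}.
States satisfying AG (running → AF (running ∧ ready)): ∅.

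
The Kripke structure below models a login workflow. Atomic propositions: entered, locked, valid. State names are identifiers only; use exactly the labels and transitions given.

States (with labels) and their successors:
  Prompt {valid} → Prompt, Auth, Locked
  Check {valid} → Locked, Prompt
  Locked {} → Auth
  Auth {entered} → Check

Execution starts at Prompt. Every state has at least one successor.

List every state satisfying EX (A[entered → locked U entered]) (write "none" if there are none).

{Prompt, Check, Locked}

States satisfying A[entered → locked U entered]: {Locked, Auth}.
States satisfying EX (A[entered → locked U entered]): {Prompt, Check, Locked}.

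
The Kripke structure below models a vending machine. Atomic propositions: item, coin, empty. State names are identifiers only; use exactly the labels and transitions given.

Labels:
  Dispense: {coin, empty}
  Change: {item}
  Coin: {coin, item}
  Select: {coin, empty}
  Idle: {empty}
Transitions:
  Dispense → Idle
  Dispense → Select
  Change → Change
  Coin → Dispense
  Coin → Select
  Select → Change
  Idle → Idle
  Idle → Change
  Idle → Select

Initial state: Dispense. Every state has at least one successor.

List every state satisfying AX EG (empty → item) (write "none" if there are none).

States satisfying EG (empty → item): {Change}.
States satisfying AX EG (empty → item): {Change, Select}.

{Change, Select}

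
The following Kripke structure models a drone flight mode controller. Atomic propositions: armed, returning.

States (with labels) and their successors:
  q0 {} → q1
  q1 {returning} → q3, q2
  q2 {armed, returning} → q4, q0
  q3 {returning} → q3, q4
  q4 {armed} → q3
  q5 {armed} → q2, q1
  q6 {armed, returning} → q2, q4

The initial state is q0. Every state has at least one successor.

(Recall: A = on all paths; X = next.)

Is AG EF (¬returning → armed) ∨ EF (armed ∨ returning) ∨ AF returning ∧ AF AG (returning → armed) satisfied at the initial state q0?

Holds

States satisfying EF (¬returning → armed): {q0, q1, q2, q3, q4, q5, q6}.
States satisfying AG EF (¬returning → armed): {q0, q1, q2, q3, q4, q5, q6}.
States satisfying armed ∨ returning: {q1, q2, q3, q4, q5, q6}.
States satisfying EF (armed ∨ returning): {q0, q1, q2, q3, q4, q5, q6}.
States satisfying returning: {q1, q2, q3, q6}.
States satisfying AF returning: {q0, q1, q2, q3, q4, q5, q6}.
States satisfying AG (returning → armed): ∅.
States satisfying AF AG (returning → armed): ∅.
States satisfying AF returning ∧ AF AG (returning → armed): ∅.
States satisfying AG EF (¬returning → armed) ∨ EF (armed ∨ returning) ∨ AF returning ∧ AF AG (returning → armed): {q0, q1, q2, q3, q4, q5, q6}.
q0 ∈ Sat(AG EF (¬returning → armed) ∨ EF (armed ∨ returning) ∨ AF returning ∧ AF AG (returning → armed)).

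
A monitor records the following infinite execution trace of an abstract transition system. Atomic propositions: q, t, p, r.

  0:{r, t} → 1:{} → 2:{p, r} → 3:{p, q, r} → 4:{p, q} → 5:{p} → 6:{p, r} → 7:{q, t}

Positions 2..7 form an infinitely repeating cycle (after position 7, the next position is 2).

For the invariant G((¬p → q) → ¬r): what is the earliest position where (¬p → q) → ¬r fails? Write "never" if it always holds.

Check (¬p → q) → ¬r at each position in order: 0 ✓, 1 ✓.
At position 2 the labels are {p, r}, so (¬p → q) → ¬r is false there. This is the first violation.

2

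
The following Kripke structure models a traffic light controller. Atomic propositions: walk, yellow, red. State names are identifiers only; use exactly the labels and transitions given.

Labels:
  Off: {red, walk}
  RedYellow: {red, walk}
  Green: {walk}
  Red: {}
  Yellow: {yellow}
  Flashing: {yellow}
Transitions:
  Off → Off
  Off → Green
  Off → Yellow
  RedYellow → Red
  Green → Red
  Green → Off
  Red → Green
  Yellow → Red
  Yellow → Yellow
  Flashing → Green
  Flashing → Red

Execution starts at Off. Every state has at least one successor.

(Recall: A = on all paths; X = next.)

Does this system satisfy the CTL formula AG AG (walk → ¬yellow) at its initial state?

Holds

States satisfying AG (walk → ¬yellow): {Off, RedYellow, Green, Red, Yellow, Flashing}.
States satisfying AG AG (walk → ¬yellow): {Off, RedYellow, Green, Red, Yellow, Flashing}.
Every state reachable from Off satisfies AG (walk → ¬yellow).
Off ∈ Sat(AG AG (walk → ¬yellow)).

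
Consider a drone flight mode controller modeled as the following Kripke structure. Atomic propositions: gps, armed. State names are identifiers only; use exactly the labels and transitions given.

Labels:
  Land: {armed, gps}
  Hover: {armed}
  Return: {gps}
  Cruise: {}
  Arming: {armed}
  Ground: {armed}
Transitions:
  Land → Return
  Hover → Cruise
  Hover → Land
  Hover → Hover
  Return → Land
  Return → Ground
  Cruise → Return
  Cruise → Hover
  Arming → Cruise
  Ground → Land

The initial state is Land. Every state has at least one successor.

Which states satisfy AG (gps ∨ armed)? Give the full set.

States satisfying gps ∨ armed: {Land, Hover, Return, Arming, Ground}.
States satisfying AG (gps ∨ armed): {Land, Return, Ground}.

{Land, Return, Ground}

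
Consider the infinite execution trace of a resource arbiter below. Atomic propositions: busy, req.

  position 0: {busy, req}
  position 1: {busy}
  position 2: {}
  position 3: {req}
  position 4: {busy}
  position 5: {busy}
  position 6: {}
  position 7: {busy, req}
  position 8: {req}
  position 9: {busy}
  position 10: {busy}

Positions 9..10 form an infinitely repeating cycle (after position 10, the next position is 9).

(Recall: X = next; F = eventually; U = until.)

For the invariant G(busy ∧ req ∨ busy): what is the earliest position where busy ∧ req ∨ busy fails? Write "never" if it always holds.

2

Check busy ∧ req ∨ busy at each position in order: 0 ✓, 1 ✓.
At position 2 the labels are {}, so busy ∧ req ∨ busy is false there. This is the first violation.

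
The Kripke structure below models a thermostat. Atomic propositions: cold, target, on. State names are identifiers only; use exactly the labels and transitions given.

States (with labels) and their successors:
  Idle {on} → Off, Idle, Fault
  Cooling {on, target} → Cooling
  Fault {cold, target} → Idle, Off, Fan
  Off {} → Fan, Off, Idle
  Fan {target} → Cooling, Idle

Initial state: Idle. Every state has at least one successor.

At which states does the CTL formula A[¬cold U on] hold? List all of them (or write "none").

{Idle, Cooling, Fan}

States satisfying ¬cold: {Idle, Cooling, Off, Fan}.
States satisfying on: {Idle, Cooling}.
States satisfying A[¬cold U on]: {Idle, Cooling, Fan}.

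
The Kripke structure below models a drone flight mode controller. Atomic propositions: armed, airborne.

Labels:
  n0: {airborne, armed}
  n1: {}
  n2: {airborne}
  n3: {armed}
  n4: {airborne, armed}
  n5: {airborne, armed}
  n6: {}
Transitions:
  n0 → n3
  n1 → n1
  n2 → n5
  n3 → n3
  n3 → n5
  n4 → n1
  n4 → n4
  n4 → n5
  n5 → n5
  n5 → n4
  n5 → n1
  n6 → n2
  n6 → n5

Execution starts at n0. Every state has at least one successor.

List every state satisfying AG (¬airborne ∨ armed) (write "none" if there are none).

{n0, n1, n3, n4, n5}

States satisfying ¬airborne ∨ armed: {n0, n1, n3, n4, n5, n6}.
States satisfying AG (¬airborne ∨ armed): {n0, n1, n3, n4, n5}.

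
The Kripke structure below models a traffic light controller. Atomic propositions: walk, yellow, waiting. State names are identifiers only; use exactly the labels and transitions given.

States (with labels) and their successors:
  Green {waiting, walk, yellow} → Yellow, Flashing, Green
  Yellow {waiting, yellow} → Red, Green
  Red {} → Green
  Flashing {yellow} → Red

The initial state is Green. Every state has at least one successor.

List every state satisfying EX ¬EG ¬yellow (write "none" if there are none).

{Green, Yellow, Red, Flashing}

States satisfying ¬EG ¬yellow: {Green, Yellow, Red, Flashing}.
States satisfying EX ¬EG ¬yellow: {Green, Yellow, Red, Flashing}.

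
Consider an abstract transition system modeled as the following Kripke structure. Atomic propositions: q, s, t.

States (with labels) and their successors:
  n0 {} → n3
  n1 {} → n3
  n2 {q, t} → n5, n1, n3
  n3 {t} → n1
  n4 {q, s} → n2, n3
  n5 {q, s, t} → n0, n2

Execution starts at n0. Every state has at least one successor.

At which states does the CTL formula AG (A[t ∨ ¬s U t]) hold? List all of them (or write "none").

{n0, n1, n2, n3, n5}

States satisfying A[t ∨ ¬s U t]: {n0, n1, n2, n3, n5}.
States satisfying AG (A[t ∨ ¬s U t]): {n0, n1, n2, n3, n5}.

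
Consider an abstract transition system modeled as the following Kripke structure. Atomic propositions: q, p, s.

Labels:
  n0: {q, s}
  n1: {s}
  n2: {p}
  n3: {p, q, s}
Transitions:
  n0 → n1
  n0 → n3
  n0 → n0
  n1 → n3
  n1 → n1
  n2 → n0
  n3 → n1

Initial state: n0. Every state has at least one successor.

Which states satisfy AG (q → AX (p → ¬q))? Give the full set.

States satisfying q → AX (p → ¬q): {n1, n2, n3}.
States satisfying AG (q → AX (p → ¬q)): {n1, n3}.

{n1, n3}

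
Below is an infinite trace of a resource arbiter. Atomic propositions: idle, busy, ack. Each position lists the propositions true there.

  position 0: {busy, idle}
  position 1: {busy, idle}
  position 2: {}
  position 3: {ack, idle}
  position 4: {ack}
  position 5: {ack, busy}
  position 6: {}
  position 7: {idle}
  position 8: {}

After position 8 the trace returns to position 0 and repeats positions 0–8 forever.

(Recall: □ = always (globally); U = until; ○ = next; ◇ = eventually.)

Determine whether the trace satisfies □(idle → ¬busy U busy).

idle → ¬busy U busy holds at every position 0..8, and those are all positions ever visited, so □(idle → ¬busy U busy) holds.
Positions where idle holds: 0, 1, 3, 7.
Check ¬busy U busy at each: 0→ok, 1→ok, 3→ok, 7→ok.

Holds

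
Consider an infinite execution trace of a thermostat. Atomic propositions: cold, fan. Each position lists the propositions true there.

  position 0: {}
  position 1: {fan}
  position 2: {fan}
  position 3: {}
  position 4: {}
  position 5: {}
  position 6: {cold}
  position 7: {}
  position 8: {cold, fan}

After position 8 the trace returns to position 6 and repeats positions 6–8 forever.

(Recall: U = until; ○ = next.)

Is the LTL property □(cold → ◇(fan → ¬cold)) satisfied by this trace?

cold → ◇(fan → ¬cold) holds at every position 0..8, and those are all positions ever visited, so □(cold → ◇(fan → ¬cold)) holds.
Positions where cold holds: 6, 8.
Check ◇(fan → ¬cold) at each: 6→ok, 8→ok.

Yes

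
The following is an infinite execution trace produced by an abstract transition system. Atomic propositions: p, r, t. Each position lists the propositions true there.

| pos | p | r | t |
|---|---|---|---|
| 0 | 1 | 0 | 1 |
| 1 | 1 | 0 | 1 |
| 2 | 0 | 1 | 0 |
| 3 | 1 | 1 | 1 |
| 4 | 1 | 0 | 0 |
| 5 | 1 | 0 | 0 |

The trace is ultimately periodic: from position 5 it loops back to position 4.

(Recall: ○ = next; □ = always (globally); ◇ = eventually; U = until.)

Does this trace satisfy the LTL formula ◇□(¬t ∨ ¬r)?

Satisfied

□(¬t ∨ ¬r) holds at position 4, which is reachable from 0, so ◇□(¬t ∨ ¬r) holds.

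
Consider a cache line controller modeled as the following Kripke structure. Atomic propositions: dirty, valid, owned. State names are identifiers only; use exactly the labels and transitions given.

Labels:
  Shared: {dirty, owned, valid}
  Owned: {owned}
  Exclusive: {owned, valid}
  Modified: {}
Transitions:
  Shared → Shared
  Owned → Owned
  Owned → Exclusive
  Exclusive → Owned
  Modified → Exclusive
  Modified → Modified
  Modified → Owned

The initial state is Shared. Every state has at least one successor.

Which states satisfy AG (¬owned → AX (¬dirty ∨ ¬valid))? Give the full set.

{Shared, Owned, Exclusive, Modified}

States satisfying ¬owned → AX (¬dirty ∨ ¬valid): {Shared, Owned, Exclusive, Modified}.
States satisfying AG (¬owned → AX (¬dirty ∨ ¬valid)): {Shared, Owned, Exclusive, Modified}.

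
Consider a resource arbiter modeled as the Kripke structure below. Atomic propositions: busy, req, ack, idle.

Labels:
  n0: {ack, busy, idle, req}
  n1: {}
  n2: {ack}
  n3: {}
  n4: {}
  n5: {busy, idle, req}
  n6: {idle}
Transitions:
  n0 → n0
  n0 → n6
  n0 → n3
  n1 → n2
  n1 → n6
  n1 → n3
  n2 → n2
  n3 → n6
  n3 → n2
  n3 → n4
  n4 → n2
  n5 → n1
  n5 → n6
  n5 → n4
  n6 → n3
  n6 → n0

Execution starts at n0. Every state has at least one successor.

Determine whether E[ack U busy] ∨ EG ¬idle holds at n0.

Satisfied

States satisfying ack: {n0, n2}.
States satisfying busy: {n0, n5}.
States satisfying E[ack U busy]: {n0, n5}.
States satisfying ¬idle: {n1, n2, n3, n4}.
States satisfying EG ¬idle: {n1, n2, n3, n4}.
States satisfying E[ack U busy] ∨ EG ¬idle: {n0, n1, n2, n3, n4, n5}.
n0 ∈ Sat(E[ack U busy] ∨ EG ¬idle).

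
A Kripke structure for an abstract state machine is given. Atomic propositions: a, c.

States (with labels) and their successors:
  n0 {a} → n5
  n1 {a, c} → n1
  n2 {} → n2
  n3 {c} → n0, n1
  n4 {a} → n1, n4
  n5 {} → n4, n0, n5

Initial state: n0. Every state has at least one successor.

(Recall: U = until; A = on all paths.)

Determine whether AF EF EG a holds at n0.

States satisfying EF EG a: {n0, n1, n3, n4, n5}.
States satisfying AF EF EG a: {n0, n1, n3, n4, n5}.
n0 ∈ Sat(AF EF EG a).

Satisfied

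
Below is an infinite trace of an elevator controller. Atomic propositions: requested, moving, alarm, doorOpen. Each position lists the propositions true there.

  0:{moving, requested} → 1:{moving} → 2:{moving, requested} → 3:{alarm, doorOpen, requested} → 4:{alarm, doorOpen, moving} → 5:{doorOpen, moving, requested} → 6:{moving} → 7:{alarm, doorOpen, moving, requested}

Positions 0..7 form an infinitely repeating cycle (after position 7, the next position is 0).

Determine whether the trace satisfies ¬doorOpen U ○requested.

Holds

Walking from position 0: ○requested first holds at position 1, and ¬doorOpen holds at every earlier position along the way, so ¬doorOpen U ○requested holds.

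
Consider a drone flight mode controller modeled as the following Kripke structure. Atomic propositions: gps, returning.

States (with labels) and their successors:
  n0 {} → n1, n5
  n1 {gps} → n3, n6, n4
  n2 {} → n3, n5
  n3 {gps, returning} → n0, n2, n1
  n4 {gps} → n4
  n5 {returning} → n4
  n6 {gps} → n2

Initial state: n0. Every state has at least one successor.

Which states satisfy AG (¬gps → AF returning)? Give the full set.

{n4, n5}

States satisfying ¬gps → AF returning: {n1, n2, n3, n4, n5, n6}.
States satisfying AG (¬gps → AF returning): {n4, n5}.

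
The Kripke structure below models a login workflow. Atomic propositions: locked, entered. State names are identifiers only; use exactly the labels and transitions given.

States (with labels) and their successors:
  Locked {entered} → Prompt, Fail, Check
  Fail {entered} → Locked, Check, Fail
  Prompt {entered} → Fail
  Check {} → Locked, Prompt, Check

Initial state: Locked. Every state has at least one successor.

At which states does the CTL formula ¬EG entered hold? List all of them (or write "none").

{Check}

States satisfying entered: {Locked, Fail, Prompt}.
States satisfying EG entered: {Locked, Fail, Prompt}.
States satisfying ¬EG entered: {Check}.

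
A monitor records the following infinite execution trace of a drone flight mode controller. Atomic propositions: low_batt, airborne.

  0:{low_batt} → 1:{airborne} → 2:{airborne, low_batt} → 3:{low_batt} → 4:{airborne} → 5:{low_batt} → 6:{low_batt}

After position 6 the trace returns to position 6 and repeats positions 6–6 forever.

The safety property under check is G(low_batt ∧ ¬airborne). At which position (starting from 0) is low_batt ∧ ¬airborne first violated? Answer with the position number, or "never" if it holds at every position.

1

Check low_batt ∧ ¬airborne at each position in order: 0 ✓.
At position 1 the labels are {airborne}, so low_batt ∧ ¬airborne is false there. This is the first violation.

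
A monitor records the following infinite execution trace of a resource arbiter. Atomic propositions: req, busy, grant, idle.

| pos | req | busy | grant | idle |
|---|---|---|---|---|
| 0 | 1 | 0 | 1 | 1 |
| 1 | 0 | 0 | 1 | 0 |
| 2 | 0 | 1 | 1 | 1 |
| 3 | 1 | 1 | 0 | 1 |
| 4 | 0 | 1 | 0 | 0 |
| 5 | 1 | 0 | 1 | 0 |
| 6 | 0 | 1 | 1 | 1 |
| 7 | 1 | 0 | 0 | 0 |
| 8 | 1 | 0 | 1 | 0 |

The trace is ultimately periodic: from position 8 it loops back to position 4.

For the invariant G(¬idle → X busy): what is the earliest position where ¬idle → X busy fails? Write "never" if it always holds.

Check ¬idle → X busy at each position in order: 0 ✓, 1 ✓, 2 ✓, 3 ✓.
At position 4 the labels are {busy} and the next position 5 has {grant, req}, so ¬idle → X busy is false there. This is the first violation.

4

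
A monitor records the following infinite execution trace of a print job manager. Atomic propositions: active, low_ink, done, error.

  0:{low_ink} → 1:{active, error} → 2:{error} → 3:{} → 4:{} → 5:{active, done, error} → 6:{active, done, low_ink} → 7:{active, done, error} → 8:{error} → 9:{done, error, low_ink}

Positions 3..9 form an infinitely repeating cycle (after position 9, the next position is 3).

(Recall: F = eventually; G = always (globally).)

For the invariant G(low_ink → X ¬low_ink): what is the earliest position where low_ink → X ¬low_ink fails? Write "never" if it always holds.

low_ink → X ¬low_ink holds at every position 0..9, and those are all the positions the trace ever visits, so the invariant G(low_ink → X ¬low_ink) is never violated.

never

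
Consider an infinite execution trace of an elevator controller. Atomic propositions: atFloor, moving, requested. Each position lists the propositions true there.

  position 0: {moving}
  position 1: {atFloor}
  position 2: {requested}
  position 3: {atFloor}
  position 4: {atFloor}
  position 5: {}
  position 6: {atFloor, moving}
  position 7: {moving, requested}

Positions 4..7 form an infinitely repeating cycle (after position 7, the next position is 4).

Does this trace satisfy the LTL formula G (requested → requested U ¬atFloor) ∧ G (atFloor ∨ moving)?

No

requested → requested U ¬atFloor holds at every position 0..7, and those are all positions ever visited, so G (requested → requested U ¬atFloor) holds.
Positions where requested holds: 2, 7.
Check requested U ¬atFloor at each: 2→ok, 7→ok.
atFloor ∨ moving must hold at every position from 0 onward. It fails at position 2, so G (atFloor ∨ moving) is false.
At position 0: G (requested → requested U ¬atFloor) is true; G (atFloor ∨ moving) is false; so G (requested → requested U ¬atFloor) ∧ G (atFloor ∨ moving) is false.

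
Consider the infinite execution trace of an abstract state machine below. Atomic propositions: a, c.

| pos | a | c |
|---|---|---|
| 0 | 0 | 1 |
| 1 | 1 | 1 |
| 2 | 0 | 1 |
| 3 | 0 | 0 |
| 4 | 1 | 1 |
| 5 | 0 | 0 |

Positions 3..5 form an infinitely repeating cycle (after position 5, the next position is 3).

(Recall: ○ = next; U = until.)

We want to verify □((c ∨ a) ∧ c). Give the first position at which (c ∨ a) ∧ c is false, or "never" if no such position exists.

3

Check (c ∨ a) ∧ c at each position in order: 0 ✓, 1 ✓, 2 ✓.
At position 3 the labels are {}, so (c ∨ a) ∧ c is false there. This is the first violation.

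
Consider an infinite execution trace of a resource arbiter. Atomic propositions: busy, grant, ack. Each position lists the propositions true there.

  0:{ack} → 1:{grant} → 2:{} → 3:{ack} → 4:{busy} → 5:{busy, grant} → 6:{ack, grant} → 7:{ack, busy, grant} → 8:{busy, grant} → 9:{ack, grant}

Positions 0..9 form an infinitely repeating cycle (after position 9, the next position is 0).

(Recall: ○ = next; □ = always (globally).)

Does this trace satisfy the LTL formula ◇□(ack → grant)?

Does not hold

□(ack → grant) is false at every position 0..9, so it never becomes true and ◇□(ack → grant) fails.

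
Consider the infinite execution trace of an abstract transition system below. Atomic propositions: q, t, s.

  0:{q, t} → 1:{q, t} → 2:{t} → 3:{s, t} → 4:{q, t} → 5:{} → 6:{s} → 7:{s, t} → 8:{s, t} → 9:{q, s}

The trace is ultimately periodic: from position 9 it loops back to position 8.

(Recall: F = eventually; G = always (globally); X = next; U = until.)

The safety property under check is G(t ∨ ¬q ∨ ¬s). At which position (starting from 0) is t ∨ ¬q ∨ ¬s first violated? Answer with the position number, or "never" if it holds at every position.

9

Check t ∨ ¬q ∨ ¬s at each position in order: 0 ✓, 1 ✓, 2 ✓, 3 ✓, 4 ✓, 5 ✓, 6 ✓, 7 ✓, 8 ✓.
At position 9 the labels are {q, s}, so t ∨ ¬q ∨ ¬s is false there. This is the first violation.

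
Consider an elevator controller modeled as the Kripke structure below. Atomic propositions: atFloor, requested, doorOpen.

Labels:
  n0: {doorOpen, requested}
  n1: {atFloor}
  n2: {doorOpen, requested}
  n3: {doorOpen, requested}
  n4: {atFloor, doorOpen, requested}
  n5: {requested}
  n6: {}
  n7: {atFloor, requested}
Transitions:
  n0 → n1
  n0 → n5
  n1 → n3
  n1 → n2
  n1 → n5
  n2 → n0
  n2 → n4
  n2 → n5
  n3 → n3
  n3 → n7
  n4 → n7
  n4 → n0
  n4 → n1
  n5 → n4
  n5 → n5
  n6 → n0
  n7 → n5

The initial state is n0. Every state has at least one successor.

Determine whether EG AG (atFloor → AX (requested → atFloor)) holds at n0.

States satisfying AG (atFloor → AX (requested → atFloor)): ∅.
States satisfying EG AG (atFloor → AX (requested → atFloor)): ∅.
No suitable path/successor from n0 witnesses the formula.
n0 ∉ Sat(EG AG (atFloor → AX (requested → atFloor))).

Does not hold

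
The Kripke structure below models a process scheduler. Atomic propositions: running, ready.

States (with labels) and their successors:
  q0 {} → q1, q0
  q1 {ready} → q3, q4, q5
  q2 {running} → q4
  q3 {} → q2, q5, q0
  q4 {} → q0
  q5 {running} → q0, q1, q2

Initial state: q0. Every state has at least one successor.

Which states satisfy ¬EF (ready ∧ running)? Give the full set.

{q0, q1, q2, q3, q4, q5}

States satisfying ready ∧ running: ∅.
States satisfying EF (ready ∧ running): ∅.
States satisfying ¬EF (ready ∧ running): {q0, q1, q2, q3, q4, q5}.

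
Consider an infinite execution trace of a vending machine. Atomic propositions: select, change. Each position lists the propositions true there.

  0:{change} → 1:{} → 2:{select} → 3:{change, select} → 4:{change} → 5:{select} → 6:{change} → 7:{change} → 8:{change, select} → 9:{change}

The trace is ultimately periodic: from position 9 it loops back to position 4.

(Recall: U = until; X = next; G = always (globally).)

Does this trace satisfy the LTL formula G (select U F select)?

select U F select holds at every position 0..9, and those are all positions ever visited, so G (select U F select) holds.

Satisfied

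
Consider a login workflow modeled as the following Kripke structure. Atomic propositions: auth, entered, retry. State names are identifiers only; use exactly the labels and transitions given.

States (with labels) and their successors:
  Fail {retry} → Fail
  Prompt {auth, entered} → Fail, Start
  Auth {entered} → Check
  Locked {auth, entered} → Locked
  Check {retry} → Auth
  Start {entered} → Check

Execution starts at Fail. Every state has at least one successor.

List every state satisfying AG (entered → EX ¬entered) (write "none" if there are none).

States satisfying entered → EX ¬entered: {Fail, Prompt, Auth, Check, Start}.
States satisfying AG (entered → EX ¬entered): {Fail, Prompt, Auth, Check, Start}.

{Fail, Prompt, Auth, Check, Start}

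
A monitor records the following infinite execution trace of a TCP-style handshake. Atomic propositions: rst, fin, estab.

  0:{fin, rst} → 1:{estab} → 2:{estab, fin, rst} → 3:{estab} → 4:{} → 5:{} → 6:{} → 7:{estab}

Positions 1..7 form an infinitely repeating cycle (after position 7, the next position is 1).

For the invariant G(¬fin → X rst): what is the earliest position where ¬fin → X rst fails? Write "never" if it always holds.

Check ¬fin → X rst at each position in order: 0 ✓, 1 ✓, 2 ✓.
At position 3 the labels are {estab} and the next position 4 has {}, so ¬fin → X rst is false there. This is the first violation.

3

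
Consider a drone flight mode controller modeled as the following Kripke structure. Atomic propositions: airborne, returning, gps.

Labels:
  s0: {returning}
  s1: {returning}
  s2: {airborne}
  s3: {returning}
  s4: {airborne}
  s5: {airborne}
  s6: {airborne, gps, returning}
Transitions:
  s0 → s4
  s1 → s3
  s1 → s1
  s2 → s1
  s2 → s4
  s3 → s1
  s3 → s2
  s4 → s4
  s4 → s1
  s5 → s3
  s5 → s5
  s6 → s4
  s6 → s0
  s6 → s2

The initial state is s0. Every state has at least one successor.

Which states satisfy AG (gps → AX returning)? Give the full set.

{s0, s1, s2, s3, s4, s5}

States satisfying gps → AX returning: {s0, s1, s2, s3, s4, s5}.
States satisfying AG (gps → AX returning): {s0, s1, s2, s3, s4, s5}.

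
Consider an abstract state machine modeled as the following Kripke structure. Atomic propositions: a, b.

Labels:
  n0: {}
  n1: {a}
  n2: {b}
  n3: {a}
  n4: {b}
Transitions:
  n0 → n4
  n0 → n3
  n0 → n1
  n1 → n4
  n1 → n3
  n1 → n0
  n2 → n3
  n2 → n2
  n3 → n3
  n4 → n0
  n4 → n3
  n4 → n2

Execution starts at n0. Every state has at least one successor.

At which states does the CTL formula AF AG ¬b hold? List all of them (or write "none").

{n3}

States satisfying AG ¬b: {n3}.
States satisfying AF AG ¬b: {n3}.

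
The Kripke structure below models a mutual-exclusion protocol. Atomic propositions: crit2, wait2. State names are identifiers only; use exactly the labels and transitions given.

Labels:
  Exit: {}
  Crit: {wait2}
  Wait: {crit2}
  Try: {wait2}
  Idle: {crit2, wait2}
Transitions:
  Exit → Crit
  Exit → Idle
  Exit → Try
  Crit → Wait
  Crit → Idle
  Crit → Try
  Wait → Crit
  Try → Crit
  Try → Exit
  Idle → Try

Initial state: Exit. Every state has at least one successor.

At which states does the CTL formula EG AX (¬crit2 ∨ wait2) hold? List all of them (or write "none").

{Exit, Try, Idle}

States satisfying AX (¬crit2 ∨ wait2): {Exit, Wait, Try, Idle}.
States satisfying EG AX (¬crit2 ∨ wait2): {Exit, Try, Idle}.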